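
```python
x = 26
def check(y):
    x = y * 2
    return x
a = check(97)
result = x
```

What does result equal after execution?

Step 1: Global x = 26.
Step 2: check(97) creates local x = 97 * 2 = 194.
Step 3: Global x unchanged because no global keyword. result = 26

The answer is 26.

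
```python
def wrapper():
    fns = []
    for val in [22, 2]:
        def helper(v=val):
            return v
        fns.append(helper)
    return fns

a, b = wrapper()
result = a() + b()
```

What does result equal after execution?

Step 1: Default argument v=val captures val at each iteration.
Step 2: a() returns 22 (captured at first iteration), b() returns 2 (captured at second).
Step 3: result = 22 + 2 = 24

The answer is 24.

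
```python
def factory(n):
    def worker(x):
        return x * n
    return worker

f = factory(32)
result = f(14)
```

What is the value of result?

Step 1: factory(32) creates a closure capturing n = 32.
Step 2: f(14) computes 14 * 32 = 448.
Step 3: result = 448

The answer is 448.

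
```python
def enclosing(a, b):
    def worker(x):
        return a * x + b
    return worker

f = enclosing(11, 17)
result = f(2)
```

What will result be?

Step 1: enclosing(11, 17) captures a = 11, b = 17.
Step 2: f(2) computes 11 * 2 + 17 = 39.
Step 3: result = 39

The answer is 39.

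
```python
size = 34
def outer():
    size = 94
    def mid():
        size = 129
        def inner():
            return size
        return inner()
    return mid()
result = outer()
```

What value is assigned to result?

Step 1: Three levels of shadowing: global 34, outer 94, mid 129.
Step 2: inner() finds size = 129 in enclosing mid() scope.
Step 3: result = 129

The answer is 129.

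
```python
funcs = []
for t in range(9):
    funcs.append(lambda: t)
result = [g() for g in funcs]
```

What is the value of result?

Step 1: All 9 lambdas share the same variable t.
Step 2: After the loop, t = 8.
Step 3: Each call returns 8. result = [8, 8, 8, 8, 8, 8, 8, 8, 8]

The answer is [8, 8, 8, 8, 8, 8, 8, 8, 8].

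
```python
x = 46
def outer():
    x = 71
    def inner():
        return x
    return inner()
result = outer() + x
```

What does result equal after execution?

Step 1: Global x = 46. outer() shadows with x = 71.
Step 2: inner() returns enclosing x = 71. outer() = 71.
Step 3: result = 71 + global x (46) = 117

The answer is 117.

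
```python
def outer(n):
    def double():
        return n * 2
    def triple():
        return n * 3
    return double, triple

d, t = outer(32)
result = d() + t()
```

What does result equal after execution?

Step 1: Both closures capture the same n = 32.
Step 2: d() = 32 * 2 = 64, t() = 32 * 3 = 96.
Step 3: result = 64 + 96 = 160

The answer is 160.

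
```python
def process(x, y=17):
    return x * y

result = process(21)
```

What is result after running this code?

Step 1: process(21) uses default y = 17.
Step 2: Returns 21 * 17 = 357.
Step 3: result = 357

The answer is 357.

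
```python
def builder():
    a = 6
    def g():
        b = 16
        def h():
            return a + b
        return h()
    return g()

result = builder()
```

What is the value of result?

Step 1: builder() defines a = 6. g() defines b = 16.
Step 2: h() accesses both from enclosing scopes: a = 6, b = 16.
Step 3: result = 6 + 16 = 22

The answer is 22.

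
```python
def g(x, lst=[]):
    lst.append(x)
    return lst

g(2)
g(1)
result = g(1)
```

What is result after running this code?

Step 1: Mutable default argument gotcha! The list [] is created once.
Step 2: Each call appends to the SAME list: [2], [2, 1], [2, 1, 1].
Step 3: result = [2, 1, 1]

The answer is [2, 1, 1].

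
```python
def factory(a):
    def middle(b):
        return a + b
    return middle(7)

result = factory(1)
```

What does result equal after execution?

Step 1: factory(1) passes a = 1.
Step 2: middle(7) has b = 7, reads a = 1 from enclosing.
Step 3: result = 1 + 7 = 8

The answer is 8.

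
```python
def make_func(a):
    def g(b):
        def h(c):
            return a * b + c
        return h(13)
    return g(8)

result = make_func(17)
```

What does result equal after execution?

Step 1: a = 17, b = 8, c = 13.
Step 2: h() computes a * b + c = 17 * 8 + 13 = 149.
Step 3: result = 149

The answer is 149.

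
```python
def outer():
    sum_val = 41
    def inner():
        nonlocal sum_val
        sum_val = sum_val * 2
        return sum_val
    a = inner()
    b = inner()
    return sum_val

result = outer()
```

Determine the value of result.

Step 1: sum_val starts at 41.
Step 2: First inner(): sum_val = 41 * 2 = 82.
Step 3: Second inner(): sum_val = 82 * 2 = 164.
Step 4: result = 164

The answer is 164.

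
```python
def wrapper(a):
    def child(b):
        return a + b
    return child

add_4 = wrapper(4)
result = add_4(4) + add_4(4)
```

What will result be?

Step 1: add_4 captures a = 4.
Step 2: add_4(4) = 4 + 4 = 8, called twice.
Step 3: result = 8 + 8 = 16

The answer is 16.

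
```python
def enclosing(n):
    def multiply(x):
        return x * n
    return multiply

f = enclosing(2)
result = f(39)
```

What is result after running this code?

Step 1: enclosing(2) returns multiply closure with n = 2.
Step 2: f(39) computes 39 * 2 = 78.
Step 3: result = 78

The answer is 78.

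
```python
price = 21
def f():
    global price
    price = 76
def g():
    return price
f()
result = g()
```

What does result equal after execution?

Step 1: price = 21.
Step 2: f() sets global price = 76.
Step 3: g() reads global price = 76. result = 76

The answer is 76.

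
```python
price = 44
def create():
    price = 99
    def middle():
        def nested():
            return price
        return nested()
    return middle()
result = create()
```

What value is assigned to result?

Step 1: create() defines price = 99. middle() and nested() have no local price.
Step 2: nested() checks local (none), enclosing middle() (none), enclosing create() and finds price = 99.
Step 3: result = 99

The answer is 99.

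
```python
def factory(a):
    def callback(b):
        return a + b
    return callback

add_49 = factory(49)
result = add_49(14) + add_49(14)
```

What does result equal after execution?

Step 1: add_49 captures a = 49.
Step 2: add_49(14) = 49 + 14 = 63, called twice.
Step 3: result = 63 + 63 = 126

The answer is 126.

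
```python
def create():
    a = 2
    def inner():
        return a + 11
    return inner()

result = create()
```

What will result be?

Step 1: create() defines a = 2.
Step 2: inner() reads a = 2 from enclosing scope, returns 2 + 11 = 13.
Step 3: result = 13

The answer is 13.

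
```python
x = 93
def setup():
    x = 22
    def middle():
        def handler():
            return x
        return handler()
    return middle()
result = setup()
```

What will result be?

Step 1: setup() defines x = 22. middle() and handler() have no local x.
Step 2: handler() checks local (none), enclosing middle() (none), enclosing setup() and finds x = 22.
Step 3: result = 22

The answer is 22.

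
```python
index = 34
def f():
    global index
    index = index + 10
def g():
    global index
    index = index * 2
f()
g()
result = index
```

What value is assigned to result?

Step 1: index = 34.
Step 2: f() adds 10: index = 34 + 10 = 44.
Step 3: g() doubles: index = 44 * 2 = 88.
Step 4: result = 88

The answer is 88.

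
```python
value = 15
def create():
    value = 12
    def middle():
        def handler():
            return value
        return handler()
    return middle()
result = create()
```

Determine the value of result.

Step 1: create() defines value = 12. middle() and handler() have no local value.
Step 2: handler() checks local (none), enclosing middle() (none), enclosing create() and finds value = 12.
Step 3: result = 12

The answer is 12.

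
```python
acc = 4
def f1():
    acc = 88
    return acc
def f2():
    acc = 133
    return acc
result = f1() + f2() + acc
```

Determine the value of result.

Step 1: Each function shadows global acc with its own local.
Step 2: f1() returns 88, f2() returns 133.
Step 3: Global acc = 4 is unchanged. result = 88 + 133 + 4 = 225

The answer is 225.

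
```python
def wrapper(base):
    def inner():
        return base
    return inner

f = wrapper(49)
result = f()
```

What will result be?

Step 1: wrapper(49) creates closure capturing base = 49.
Step 2: f() returns the captured base = 49.
Step 3: result = 49

The answer is 49.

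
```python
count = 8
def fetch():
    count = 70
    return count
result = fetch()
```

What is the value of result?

Step 1: Global count = 8.
Step 2: fetch() creates local count = 70, shadowing the global.
Step 3: Returns local count = 70. result = 70

The answer is 70.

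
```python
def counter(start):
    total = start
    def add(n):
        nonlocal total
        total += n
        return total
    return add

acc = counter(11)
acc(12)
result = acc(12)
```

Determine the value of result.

Step 1: counter(11) creates closure with total = 11.
Step 2: First acc(12): total = 11 + 12 = 23.
Step 3: Second acc(12): total = 23 + 12 = 35. result = 35

The answer is 35.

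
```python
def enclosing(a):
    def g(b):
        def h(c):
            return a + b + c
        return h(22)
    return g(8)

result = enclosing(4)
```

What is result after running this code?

Step 1: a = 4, b = 8, c = 22 across three nested scopes.
Step 2: h() accesses all three via LEGB rule.
Step 3: result = 4 + 8 + 22 = 34

The answer is 34.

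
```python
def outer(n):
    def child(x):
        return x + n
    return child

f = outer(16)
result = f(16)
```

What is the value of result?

Step 1: outer(16) creates a closure that captures n = 16.
Step 2: f(16) calls the closure with x = 16, returning 16 + 16 = 32.
Step 3: result = 32

The answer is 32.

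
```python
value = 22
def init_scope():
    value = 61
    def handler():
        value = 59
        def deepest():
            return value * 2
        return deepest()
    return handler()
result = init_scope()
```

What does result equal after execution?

Step 1: deepest() looks up value through LEGB: not local, finds value = 59 in enclosing handler().
Step 2: Returns 59 * 2 = 118.
Step 3: result = 118

The answer is 118.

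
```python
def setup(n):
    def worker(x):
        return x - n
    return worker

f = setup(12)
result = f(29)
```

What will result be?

Step 1: setup(12) creates a closure capturing n = 12.
Step 2: f(29) computes 29 - 12 = 17.
Step 3: result = 17

The answer is 17.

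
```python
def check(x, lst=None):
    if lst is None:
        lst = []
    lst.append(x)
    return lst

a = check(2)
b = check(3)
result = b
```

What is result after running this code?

Step 1: None default with guard creates a NEW list each call.
Step 2: a = [2] (fresh list). b = [3] (another fresh list).
Step 3: result = [3] (this is the fix for mutable default)

The answer is [3].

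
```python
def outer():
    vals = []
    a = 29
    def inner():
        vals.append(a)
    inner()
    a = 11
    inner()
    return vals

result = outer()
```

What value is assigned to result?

Step 1: a = 29. inner() appends current a to vals.
Step 2: First inner(): appends 29. Then a = 11.
Step 3: Second inner(): appends 11 (closure sees updated a). result = [29, 11]

The answer is [29, 11].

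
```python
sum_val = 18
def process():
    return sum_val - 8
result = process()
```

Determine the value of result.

Step 1: sum_val = 18 is defined globally.
Step 2: process() looks up sum_val from global scope = 18, then computes 18 - 8 = 10.
Step 3: result = 10

The answer is 10.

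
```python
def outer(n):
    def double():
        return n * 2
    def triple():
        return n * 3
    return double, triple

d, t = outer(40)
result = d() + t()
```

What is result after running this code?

Step 1: Both closures capture the same n = 40.
Step 2: d() = 40 * 2 = 80, t() = 40 * 3 = 120.
Step 3: result = 80 + 120 = 200

The answer is 200.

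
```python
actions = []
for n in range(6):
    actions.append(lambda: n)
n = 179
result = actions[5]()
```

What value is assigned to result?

Step 1: Lambdas capture the variable n by reference, not by value.
Step 2: After the loop, n is reassigned to 179.
Step 3: actions[5]() looks up the current n = 179. result = 179

The answer is 179.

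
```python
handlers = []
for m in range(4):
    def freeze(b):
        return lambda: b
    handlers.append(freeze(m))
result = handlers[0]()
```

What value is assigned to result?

Step 1: freeze(m) creates a new scope capturing b = m at call time.
Step 2: handlers[0] = freeze(0), so its lambda captures b = 0.
Step 3: result = 0 (closure factory fixes late binding)

The answer is 0.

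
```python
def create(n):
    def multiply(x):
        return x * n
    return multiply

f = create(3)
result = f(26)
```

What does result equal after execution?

Step 1: create(3) returns multiply closure with n = 3.
Step 2: f(26) computes 26 * 3 = 78.
Step 3: result = 78

The answer is 78.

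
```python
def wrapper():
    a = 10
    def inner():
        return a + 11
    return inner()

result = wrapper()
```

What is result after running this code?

Step 1: wrapper() defines a = 10.
Step 2: inner() reads a = 10 from enclosing scope, returns 10 + 11 = 21.
Step 3: result = 21

The answer is 21.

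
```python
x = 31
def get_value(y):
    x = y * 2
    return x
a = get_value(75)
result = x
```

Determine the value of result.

Step 1: Global x = 31.
Step 2: get_value(75) creates local x = 75 * 2 = 150.
Step 3: Global x unchanged because no global keyword. result = 31

The answer is 31.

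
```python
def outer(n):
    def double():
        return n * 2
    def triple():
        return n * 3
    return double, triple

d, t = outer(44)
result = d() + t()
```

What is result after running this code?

Step 1: Both closures capture the same n = 44.
Step 2: d() = 44 * 2 = 88, t() = 44 * 3 = 132.
Step 3: result = 88 + 132 = 220

The answer is 220.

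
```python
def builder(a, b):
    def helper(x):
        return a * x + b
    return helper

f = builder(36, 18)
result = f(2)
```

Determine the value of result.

Step 1: builder(36, 18) captures a = 36, b = 18.
Step 2: f(2) computes 36 * 2 + 18 = 90.
Step 3: result = 90

The answer is 90.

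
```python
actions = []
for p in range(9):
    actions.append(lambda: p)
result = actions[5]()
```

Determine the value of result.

Step 1: The loop creates 9 lambdas, all referencing the same variable p.
Step 2: After the loop, p = 8 (final value).
Step 3: actions[5]() looks up p at call time and finds 8. This is the late binding gotcha. result = 8

The answer is 8.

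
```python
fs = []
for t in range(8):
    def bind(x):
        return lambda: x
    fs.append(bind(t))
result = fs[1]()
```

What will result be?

Step 1: bind(t) creates a new scope capturing x = t at call time.
Step 2: fs[1] = bind(1), so its lambda captures x = 1.
Step 3: result = 1 (closure factory fixes late binding)

The answer is 1.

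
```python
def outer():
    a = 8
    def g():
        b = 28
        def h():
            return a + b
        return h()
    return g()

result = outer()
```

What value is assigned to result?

Step 1: outer() defines a = 8. g() defines b = 28.
Step 2: h() accesses both from enclosing scopes: a = 8, b = 28.
Step 3: result = 8 + 28 = 36

The answer is 36.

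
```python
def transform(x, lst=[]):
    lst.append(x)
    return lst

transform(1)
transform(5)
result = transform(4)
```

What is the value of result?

Step 1: Mutable default argument gotcha! The list [] is created once.
Step 2: Each call appends to the SAME list: [1], [1, 5], [1, 5, 4].
Step 3: result = [1, 5, 4]

The answer is [1, 5, 4].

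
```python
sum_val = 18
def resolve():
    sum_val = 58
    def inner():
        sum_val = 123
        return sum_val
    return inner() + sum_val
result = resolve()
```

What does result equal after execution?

Step 1: resolve() has local sum_val = 58. inner() has local sum_val = 123.
Step 2: inner() returns its local sum_val = 123.
Step 3: resolve() returns 123 + its own sum_val (58) = 181

The answer is 181.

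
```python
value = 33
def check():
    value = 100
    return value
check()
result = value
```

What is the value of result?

Step 1: Global value = 33.
Step 2: check() creates local value = 100 (shadow, not modification).
Step 3: After check() returns, global value is unchanged. result = 33

The answer is 33.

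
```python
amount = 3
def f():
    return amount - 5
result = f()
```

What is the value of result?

Step 1: amount = 3 is defined globally.
Step 2: f() looks up amount from global scope = 3, then computes 3 - 5 = -2.
Step 3: result = -2

The answer is -2.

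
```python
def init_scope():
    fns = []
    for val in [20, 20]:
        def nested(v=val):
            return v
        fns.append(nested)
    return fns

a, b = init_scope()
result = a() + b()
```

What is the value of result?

Step 1: Default argument v=val captures val at each iteration.
Step 2: a() returns 20 (captured at first iteration), b() returns 20 (captured at second).
Step 3: result = 20 + 20 = 40

The answer is 40.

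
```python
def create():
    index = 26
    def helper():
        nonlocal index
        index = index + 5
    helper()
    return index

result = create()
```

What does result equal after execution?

Step 1: create() sets index = 26.
Step 2: helper() uses nonlocal to modify index in create's scope: index = 26 + 5 = 31.
Step 3: create() returns the modified index = 31

The answer is 31.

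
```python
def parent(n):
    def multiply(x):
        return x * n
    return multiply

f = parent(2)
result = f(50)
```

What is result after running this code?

Step 1: parent(2) returns multiply closure with n = 2.
Step 2: f(50) computes 50 * 2 = 100.
Step 3: result = 100

The answer is 100.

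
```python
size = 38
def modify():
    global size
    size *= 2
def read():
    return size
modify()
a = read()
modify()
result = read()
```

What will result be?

Step 1: size = 38.
Step 2: First modify(): size = 38 * 2 = 76.
Step 3: Second modify(): size = 76 * 2 = 152.
Step 4: read() returns 152

The answer is 152.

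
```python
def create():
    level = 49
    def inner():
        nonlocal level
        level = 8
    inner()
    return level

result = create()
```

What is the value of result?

Step 1: create() sets level = 49.
Step 2: inner() uses nonlocal to reassign level = 8.
Step 3: result = 8

The answer is 8.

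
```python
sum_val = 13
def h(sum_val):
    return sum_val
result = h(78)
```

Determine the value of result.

Step 1: Global sum_val = 13.
Step 2: h(78) takes parameter sum_val = 78, which shadows the global.
Step 3: result = 78

The answer is 78.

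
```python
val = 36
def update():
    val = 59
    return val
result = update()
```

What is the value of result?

Step 1: Global val = 36.
Step 2: update() creates local val = 59, shadowing the global.
Step 3: Returns local val = 59. result = 59

The answer is 59.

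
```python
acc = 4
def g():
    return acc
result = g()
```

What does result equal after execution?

Step 1: acc = 4 is defined in the global scope.
Step 2: g() looks up acc. No local acc exists, so Python checks the global scope via LEGB rule and finds acc = 4.
Step 3: result = 4

The answer is 4.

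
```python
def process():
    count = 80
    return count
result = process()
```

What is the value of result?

Step 1: process() defines count = 80 in its local scope.
Step 2: return count finds the local variable count = 80.
Step 3: result = 80

The answer is 80.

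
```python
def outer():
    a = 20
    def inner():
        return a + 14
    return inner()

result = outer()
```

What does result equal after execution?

Step 1: outer() defines a = 20.
Step 2: inner() reads a = 20 from enclosing scope, returns 20 + 14 = 34.
Step 3: result = 34

The answer is 34.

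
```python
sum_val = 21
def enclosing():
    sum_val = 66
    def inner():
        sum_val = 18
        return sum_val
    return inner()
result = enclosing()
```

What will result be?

Step 1: Three scopes define sum_val: global (21), enclosing (66), inner (18).
Step 2: inner() has its own local sum_val = 18, which shadows both enclosing and global.
Step 3: result = 18 (local wins in LEGB)

The answer is 18.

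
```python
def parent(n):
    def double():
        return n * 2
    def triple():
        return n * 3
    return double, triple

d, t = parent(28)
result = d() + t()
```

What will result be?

Step 1: Both closures capture the same n = 28.
Step 2: d() = 28 * 2 = 56, t() = 28 * 3 = 84.
Step 3: result = 56 + 84 = 140

The answer is 140.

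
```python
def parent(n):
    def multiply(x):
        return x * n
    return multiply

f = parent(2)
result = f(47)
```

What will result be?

Step 1: parent(2) returns multiply closure with n = 2.
Step 2: f(47) computes 47 * 2 = 94.
Step 3: result = 94

The answer is 94.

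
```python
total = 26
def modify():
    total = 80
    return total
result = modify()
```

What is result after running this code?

Step 1: Global total = 26.
Step 2: modify() creates local total = 80, shadowing the global.
Step 3: Returns local total = 80. result = 80

The answer is 80.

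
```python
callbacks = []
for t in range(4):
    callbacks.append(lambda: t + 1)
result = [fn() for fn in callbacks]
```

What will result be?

Step 1: All lambdas capture t by reference. After the loop, t = 3.
Step 2: Each call returns 3 + 1 = 4.
Step 3: result = [4, 4, 4, 4]

The answer is [4, 4, 4, 4].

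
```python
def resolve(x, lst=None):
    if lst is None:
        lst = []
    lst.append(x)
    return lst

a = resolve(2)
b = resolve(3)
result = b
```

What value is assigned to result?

Step 1: None default with guard creates a NEW list each call.
Step 2: a = [2] (fresh list). b = [3] (another fresh list).
Step 3: result = [3] (this is the fix for mutable default)

The answer is [3].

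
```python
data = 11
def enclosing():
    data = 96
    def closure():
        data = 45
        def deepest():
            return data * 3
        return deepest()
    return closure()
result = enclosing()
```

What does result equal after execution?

Step 1: deepest() looks up data through LEGB: not local, finds data = 45 in enclosing closure().
Step 2: Returns 45 * 3 = 135.
Step 3: result = 135

The answer is 135.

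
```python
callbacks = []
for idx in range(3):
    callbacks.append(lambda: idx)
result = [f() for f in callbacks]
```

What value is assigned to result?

Step 1: All 3 lambdas share the same variable idx.
Step 2: After the loop, idx = 2.
Step 3: Each call returns 2. result = [2, 2, 2]

The answer is [2, 2, 2].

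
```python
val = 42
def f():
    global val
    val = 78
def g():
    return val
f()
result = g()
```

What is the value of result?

Step 1: val = 42.
Step 2: f() sets global val = 78.
Step 3: g() reads global val = 78. result = 78

The answer is 78.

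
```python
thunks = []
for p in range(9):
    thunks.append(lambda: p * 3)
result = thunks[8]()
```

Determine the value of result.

Step 1: All lambdas reference the same variable p (late binding).
Step 2: After the loop, p = 8. Every lambda returns p * 3.
Step 3: thunks[8]() = 8 * 3 = 24

The answer is 24.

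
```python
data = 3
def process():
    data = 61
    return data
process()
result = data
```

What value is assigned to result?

Step 1: Global data = 3.
Step 2: process() creates local data = 61 (shadow, not modification).
Step 3: After process() returns, global data is unchanged. result = 3

The answer is 3.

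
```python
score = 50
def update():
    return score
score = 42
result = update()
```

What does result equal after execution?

Step 1: score is first set to 50, then reassigned to 42.
Step 2: update() is called after the reassignment, so it looks up the current global score = 42.
Step 3: result = 42

The answer is 42.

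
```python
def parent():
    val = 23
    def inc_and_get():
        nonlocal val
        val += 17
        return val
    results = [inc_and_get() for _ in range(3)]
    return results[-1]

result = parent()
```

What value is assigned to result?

Step 1: val = 23.
Step 2: Three calls to inc_and_get(), each adding 17.
Step 3: Last value = 23 + 17 * 3 = 74

The answer is 74.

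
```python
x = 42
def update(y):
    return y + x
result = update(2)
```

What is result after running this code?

Step 1: x = 42 is defined globally.
Step 2: update(2) uses parameter y = 2 and looks up x from global scope = 42.
Step 3: result = 2 + 42 = 44

The answer is 44.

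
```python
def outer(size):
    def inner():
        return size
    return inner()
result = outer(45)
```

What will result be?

Step 1: outer(45) binds parameter size = 45.
Step 2: inner() looks up size in enclosing scope and finds the parameter size = 45.
Step 3: result = 45

The answer is 45.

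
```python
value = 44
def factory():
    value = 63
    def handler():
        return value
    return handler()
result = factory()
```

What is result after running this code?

Step 1: value = 44 globally, but factory() defines value = 63 locally.
Step 2: handler() looks up value. Not in local scope, so checks enclosing scope (factory) and finds value = 63.
Step 3: result = 63

The answer is 63.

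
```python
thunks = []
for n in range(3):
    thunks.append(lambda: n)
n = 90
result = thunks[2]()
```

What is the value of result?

Step 1: Lambdas capture the variable n by reference, not by value.
Step 2: After the loop, n is reassigned to 90.
Step 3: thunks[2]() looks up the current n = 90. result = 90

The answer is 90.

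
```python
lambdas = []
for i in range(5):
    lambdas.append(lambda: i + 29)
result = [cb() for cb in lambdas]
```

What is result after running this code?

Step 1: All lambdas capture i by reference. After the loop, i = 4.
Step 2: Each call returns 4 + 29 = 33.
Step 3: result = [33, 33, 33, 33, 33]

The answer is [33, 33, 33, 33, 33].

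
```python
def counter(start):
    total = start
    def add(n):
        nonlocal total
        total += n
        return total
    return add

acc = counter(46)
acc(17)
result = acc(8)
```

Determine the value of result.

Step 1: counter(46) creates closure with total = 46.
Step 2: First acc(17): total = 46 + 17 = 63.
Step 3: Second acc(8): total = 63 + 8 = 71. result = 71

The answer is 71.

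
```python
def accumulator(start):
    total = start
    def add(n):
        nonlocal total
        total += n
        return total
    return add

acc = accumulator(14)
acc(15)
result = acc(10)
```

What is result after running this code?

Step 1: accumulator(14) creates closure with total = 14.
Step 2: First acc(15): total = 14 + 15 = 29.
Step 3: Second acc(10): total = 29 + 10 = 39. result = 39

The answer is 39.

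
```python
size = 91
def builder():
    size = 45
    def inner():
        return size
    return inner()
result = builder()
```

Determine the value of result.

Step 1: size = 91 globally, but builder() defines size = 45 locally.
Step 2: inner() looks up size. Not in local scope, so checks enclosing scope (builder) and finds size = 45.
Step 3: result = 45

The answer is 45.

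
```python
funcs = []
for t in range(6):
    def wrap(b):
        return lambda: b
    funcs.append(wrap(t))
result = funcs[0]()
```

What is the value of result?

Step 1: wrap(t) creates a new scope capturing b = t at call time.
Step 2: funcs[0] = wrap(0), so its lambda captures b = 0.
Step 3: result = 0 (closure factory fixes late binding)

The answer is 0.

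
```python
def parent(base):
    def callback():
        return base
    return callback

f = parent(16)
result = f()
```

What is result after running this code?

Step 1: parent(16) creates closure capturing base = 16.
Step 2: f() returns the captured base = 16.
Step 3: result = 16

The answer is 16.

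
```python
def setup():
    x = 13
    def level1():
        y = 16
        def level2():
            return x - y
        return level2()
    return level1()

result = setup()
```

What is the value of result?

Step 1: x = 13 in setup. y = 16 in level1.
Step 2: level2() reads x = 13 and y = 16 from enclosing scopes.
Step 3: result = 13 - 16 = -3

The answer is -3.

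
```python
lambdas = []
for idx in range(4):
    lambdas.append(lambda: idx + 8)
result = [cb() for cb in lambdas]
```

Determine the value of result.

Step 1: All lambdas capture idx by reference. After the loop, idx = 3.
Step 2: Each call returns 3 + 8 = 11.
Step 3: result = [11, 11, 11, 11]

The answer is [11, 11, 11, 11].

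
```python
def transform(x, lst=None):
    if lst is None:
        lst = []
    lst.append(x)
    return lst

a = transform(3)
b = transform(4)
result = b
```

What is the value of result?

Step 1: None default with guard creates a NEW list each call.
Step 2: a = [3] (fresh list). b = [4] (another fresh list).
Step 3: result = [4] (this is the fix for mutable default)

The answer is [4].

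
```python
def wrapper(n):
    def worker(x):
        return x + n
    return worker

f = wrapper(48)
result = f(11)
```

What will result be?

Step 1: wrapper(48) creates a closure that captures n = 48.
Step 2: f(11) calls the closure with x = 11, returning 11 + 48 = 59.
Step 3: result = 59

The answer is 59.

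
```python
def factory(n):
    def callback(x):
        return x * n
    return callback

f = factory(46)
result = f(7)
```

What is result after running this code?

Step 1: factory(46) creates a closure capturing n = 46.
Step 2: f(7) computes 7 * 46 = 322.
Step 3: result = 322

The answer is 322.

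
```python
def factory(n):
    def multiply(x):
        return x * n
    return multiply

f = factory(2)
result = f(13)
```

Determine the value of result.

Step 1: factory(2) returns multiply closure with n = 2.
Step 2: f(13) computes 13 * 2 = 26.
Step 3: result = 26

The answer is 26.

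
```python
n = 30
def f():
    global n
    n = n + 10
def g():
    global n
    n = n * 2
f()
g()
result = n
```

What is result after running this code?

Step 1: n = 30.
Step 2: f() adds 10: n = 30 + 10 = 40.
Step 3: g() doubles: n = 40 * 2 = 80.
Step 4: result = 80

The answer is 80.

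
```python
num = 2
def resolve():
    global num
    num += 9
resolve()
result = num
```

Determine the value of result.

Step 1: num = 2 globally.
Step 2: resolve() modifies global num: num += 9 = 11.
Step 3: result = 11

The answer is 11.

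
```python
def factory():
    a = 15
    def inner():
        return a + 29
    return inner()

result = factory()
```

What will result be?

Step 1: factory() defines a = 15.
Step 2: inner() reads a = 15 from enclosing scope, returns 15 + 29 = 44.
Step 3: result = 44

The answer is 44.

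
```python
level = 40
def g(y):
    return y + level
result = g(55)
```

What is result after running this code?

Step 1: level = 40 is defined globally.
Step 2: g(55) uses parameter y = 55 and looks up level from global scope = 40.
Step 3: result = 55 + 40 = 95

The answer is 95.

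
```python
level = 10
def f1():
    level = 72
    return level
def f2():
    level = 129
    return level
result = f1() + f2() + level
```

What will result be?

Step 1: Each function shadows global level with its own local.
Step 2: f1() returns 72, f2() returns 129.
Step 3: Global level = 10 is unchanged. result = 72 + 129 + 10 = 211

The answer is 211.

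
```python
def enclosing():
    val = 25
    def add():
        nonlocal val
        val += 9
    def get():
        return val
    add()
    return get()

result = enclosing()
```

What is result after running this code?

Step 1: val = 25. add() modifies it via nonlocal, get() reads it.
Step 2: add() makes val = 25 + 9 = 34.
Step 3: get() returns 34. result = 34

The answer is 34.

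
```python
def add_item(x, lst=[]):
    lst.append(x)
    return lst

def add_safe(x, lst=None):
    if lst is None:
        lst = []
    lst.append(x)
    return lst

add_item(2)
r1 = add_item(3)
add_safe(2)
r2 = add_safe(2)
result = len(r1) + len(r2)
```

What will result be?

Step 1: add_item shares mutable default: after 2 calls, lst = [2, 3], len = 2.
Step 2: add_safe creates fresh list each time: r2 = [2], len = 1.
Step 3: result = 2 + 1 = 3

The answer is 3.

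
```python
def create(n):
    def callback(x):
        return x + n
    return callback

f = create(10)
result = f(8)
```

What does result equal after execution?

Step 1: create(10) creates a closure that captures n = 10.
Step 2: f(8) calls the closure with x = 8, returning 8 + 10 = 18.
Step 3: result = 18

The answer is 18.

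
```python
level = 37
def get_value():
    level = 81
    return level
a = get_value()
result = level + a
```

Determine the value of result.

Step 1: Global level = 37. get_value() returns local level = 81.
Step 2: a = 81. Global level still = 37.
Step 3: result = 37 + 81 = 118

The answer is 118.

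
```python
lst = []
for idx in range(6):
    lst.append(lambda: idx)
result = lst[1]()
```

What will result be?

Step 1: The loop creates 6 lambdas, all referencing the same variable idx.
Step 2: After the loop, idx = 5 (final value).
Step 3: lst[1]() looks up idx at call time and finds 5. This is the late binding gotcha. result = 5

The answer is 5.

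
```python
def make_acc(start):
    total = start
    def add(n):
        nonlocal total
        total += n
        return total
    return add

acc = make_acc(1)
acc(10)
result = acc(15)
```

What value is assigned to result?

Step 1: make_acc(1) creates closure with total = 1.
Step 2: First acc(10): total = 1 + 10 = 11.
Step 3: Second acc(15): total = 11 + 15 = 26. result = 26

The answer is 26.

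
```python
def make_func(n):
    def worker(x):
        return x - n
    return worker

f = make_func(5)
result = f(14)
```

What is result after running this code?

Step 1: make_func(5) creates a closure capturing n = 5.
Step 2: f(14) computes 14 - 5 = 9.
Step 3: result = 9

The answer is 9.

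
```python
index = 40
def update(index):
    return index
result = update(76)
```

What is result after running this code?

Step 1: Global index = 40.
Step 2: update(76) takes parameter index = 76, which shadows the global.
Step 3: result = 76

The answer is 76.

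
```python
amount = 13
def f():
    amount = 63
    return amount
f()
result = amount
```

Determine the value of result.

Step 1: amount = 13 globally.
Step 2: f() creates a LOCAL amount = 63 (no global keyword!).
Step 3: The global amount is unchanged. result = 13

The answer is 13.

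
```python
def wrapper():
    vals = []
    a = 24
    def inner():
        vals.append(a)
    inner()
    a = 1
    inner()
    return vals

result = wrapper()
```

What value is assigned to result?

Step 1: a = 24. inner() appends current a to vals.
Step 2: First inner(): appends 24. Then a = 1.
Step 3: Second inner(): appends 1 (closure sees updated a). result = [24, 1]

The answer is [24, 1].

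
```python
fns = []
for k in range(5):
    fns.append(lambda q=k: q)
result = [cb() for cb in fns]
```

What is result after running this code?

Step 1: Default arg q=k captures k at each iteration.
Step 2: Each lambda has its own default: 0, 1, ..., 4.
Step 3: result = [0, 1, 2, 3, 4]

The answer is [0, 1, 2, 3, 4].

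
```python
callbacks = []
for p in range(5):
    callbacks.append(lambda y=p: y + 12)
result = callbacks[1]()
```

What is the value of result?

Step 1: Default argument y=p captures p's value at definition time.
Step 2: callbacks[1] was defined when p = 1, so y defaults to 1.
Step 3: result = 1 + 12 = 13 (default arg fixes the late binding issue)

The answer is 13.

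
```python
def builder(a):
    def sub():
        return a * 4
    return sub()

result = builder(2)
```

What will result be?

Step 1: builder(2) binds parameter a = 2.
Step 2: sub() accesses a = 2 from enclosing scope.
Step 3: result = 2 * 4 = 8

The answer is 8.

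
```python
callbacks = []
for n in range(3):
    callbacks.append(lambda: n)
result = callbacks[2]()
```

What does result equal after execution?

Step 1: The loop creates 3 lambdas, all referencing the same variable n.
Step 2: After the loop, n = 2 (final value).
Step 3: callbacks[2]() looks up n at call time and finds 2. This is the late binding gotcha. result = 2

The answer is 2.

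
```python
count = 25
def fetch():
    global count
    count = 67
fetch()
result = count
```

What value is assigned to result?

Step 1: count = 25 globally.
Step 2: fetch() declares global count and sets it to 67.
Step 3: After fetch(), global count = 67. result = 67

The answer is 67.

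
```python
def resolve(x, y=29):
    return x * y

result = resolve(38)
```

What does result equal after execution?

Step 1: resolve(38) uses default y = 29.
Step 2: Returns 38 * 29 = 1102.
Step 3: result = 1102

The answer is 1102.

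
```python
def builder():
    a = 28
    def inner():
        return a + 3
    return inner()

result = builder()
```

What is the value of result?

Step 1: builder() defines a = 28.
Step 2: inner() reads a = 28 from enclosing scope, returns 28 + 3 = 31.
Step 3: result = 31

The answer is 31.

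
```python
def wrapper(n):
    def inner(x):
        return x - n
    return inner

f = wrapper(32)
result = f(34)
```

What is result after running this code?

Step 1: wrapper(32) creates a closure capturing n = 32.
Step 2: f(34) computes 34 - 32 = 2.
Step 3: result = 2

The answer is 2.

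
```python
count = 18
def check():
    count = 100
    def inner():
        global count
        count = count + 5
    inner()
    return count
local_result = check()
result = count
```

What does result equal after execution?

Step 1: Global count = 18. check() creates local count = 100.
Step 2: inner() declares global count and adds 5: global count = 18 + 5 = 23.
Step 3: check() returns its local count = 100 (unaffected by inner).
Step 4: result = global count = 23

The answer is 23.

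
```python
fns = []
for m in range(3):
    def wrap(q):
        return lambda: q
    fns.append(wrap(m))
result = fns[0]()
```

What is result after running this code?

Step 1: wrap(m) creates a new scope capturing q = m at call time.
Step 2: fns[0] = wrap(0), so its lambda captures q = 0.
Step 3: result = 0 (closure factory fixes late binding)

The answer is 0.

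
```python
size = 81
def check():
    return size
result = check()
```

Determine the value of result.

Step 1: size = 81 is defined in the global scope.
Step 2: check() looks up size. No local size exists, so Python checks the global scope via LEGB rule and finds size = 81.
Step 3: result = 81

The answer is 81.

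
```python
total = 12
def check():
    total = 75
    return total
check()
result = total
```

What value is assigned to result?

Step 1: Global total = 12.
Step 2: check() creates local total = 75 (shadow, not modification).
Step 3: After check() returns, global total is unchanged. result = 12

The answer is 12.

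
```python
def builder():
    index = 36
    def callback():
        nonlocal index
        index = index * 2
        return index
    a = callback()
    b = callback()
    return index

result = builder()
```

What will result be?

Step 1: index starts at 36.
Step 2: First callback(): index = 36 * 2 = 72.
Step 3: Second callback(): index = 72 * 2 = 144.
Step 4: result = 144

The answer is 144.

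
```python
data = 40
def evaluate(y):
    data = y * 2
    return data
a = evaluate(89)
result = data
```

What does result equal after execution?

Step 1: Global data = 40.
Step 2: evaluate(89) creates local data = 89 * 2 = 178.
Step 3: Global data unchanged because no global keyword. result = 40

The answer is 40.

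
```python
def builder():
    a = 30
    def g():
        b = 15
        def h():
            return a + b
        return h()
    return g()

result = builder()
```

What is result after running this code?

Step 1: builder() defines a = 30. g() defines b = 15.
Step 2: h() accesses both from enclosing scopes: a = 30, b = 15.
Step 3: result = 30 + 15 = 45

The answer is 45.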